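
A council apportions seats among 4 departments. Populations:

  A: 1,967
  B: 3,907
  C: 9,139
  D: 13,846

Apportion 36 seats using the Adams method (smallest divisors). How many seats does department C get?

11

Standard divisor 28859/36 ≈ 801.639; standard quotas: A 2.454, B 4.874, C 11.400, D 17.272.
Rounding up gives 3, 5, 12, 18 = 38 seats, so the divisor must be adjusted.
With modified divisor 850: modified quotas A 2.314, B 4.596, C 10.752, D 16.289.
Rounding up: A 3, B 5, C 11, D 17 (total 36).
C receives 11.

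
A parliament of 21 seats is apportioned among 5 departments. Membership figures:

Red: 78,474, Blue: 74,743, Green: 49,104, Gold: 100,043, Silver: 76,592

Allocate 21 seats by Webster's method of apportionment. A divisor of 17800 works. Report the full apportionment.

With modified divisor 17800: modified quotas Red 4.409, Blue 4.199, Green 2.759, Gold 5.620, Silver 4.303.
Rounding to the nearest integer: Red 4, Blue 4, Green 3, Gold 6, Silver 4 (total 21).

Red: 4, Blue: 4, Green: 3, Gold: 6, Silver: 4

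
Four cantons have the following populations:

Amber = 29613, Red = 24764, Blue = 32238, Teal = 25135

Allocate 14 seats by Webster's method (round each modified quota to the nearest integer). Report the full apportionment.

Amber 4, Red 3, Blue 4, Teal 3

Standard divisor 111750/14 ≈ 7982.143; standard quotas: Amber 3.710, Red 3.102, Blue 4.039, Teal 3.149.
Rounding to the nearest integer gives Amber 4, Red 3, Blue 4, Teal 3 — total 14, matching the house size, so no adjustment is needed.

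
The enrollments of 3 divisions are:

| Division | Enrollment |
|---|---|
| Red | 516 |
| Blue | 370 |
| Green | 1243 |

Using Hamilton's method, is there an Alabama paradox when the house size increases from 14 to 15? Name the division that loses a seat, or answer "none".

Blue

At 14 seats: Red 3, Blue 3, Green 8.
At 15 seats: Red 4, Blue 2, Green 9.
Blue drops from 3 to 2.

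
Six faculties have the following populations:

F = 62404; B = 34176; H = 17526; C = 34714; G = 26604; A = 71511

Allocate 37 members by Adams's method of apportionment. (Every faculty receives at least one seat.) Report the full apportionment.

Standard divisor 246935/37 ≈ 6673.919; standard quotas: F 9.350, B 5.121, H 2.626, C 5.201, G 3.986, A 10.715.
Rounding up gives 10, 6, 3, 6, 4, 11 = 40 seats, so the divisor must be adjusted.
With modified divisor 7000: modified quotas F 8.915, B 4.882, H 2.504, C 4.959, G 3.801, A 10.216.
Rounding up: F 9, B 5, H 3, C 5, G 4, A 11 (total 37).

F 9; B 5; H 3; C 5; G 4; A 11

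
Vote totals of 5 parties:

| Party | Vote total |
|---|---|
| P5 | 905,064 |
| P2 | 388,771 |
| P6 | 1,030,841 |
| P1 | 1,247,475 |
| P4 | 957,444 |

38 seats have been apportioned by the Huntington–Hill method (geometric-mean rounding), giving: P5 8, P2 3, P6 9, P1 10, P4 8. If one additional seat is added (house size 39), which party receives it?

P1

Priority for the next seat is population ÷ (√(s·(s+1))).
Priorities: P5 106662.815, P2 112228.521, P6 108660.182, P1 118942.074, P4 112835.858.
Highest priority: P1.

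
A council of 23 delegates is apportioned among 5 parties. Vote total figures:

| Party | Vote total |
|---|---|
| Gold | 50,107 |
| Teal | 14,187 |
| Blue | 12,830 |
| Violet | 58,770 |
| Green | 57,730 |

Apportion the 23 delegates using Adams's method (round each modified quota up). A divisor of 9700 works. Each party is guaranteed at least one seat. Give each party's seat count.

With modified divisor 9700: modified quotas Gold 5.166, Teal 1.463, Blue 1.323, Violet 6.059, Green 5.952.
Rounding up: Gold 6, Teal 2, Blue 2, Violet 7, Green 6 (total 23).

Gold 6, Teal 2, Blue 2, Violet 7, Green 6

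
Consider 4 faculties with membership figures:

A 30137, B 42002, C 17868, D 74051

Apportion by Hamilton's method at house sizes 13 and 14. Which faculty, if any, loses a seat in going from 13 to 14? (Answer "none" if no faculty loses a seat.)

C

At 13 seats: A 2, B 3, C 2, D 6.
At 14 seats: A 3, B 4, C 1, D 6.
C drops from 2 to 1.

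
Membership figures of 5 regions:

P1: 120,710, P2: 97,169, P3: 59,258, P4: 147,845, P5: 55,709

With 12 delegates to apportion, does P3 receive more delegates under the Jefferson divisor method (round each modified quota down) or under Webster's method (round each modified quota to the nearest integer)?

Jefferson: P1 3, P2 3, P3 1, P4 4, P5 1.
Webster: P1 3, P2 2, P3 2, P4 4, P5 1.
P3 gets 1 under Jefferson and 2 under Webster.

Webster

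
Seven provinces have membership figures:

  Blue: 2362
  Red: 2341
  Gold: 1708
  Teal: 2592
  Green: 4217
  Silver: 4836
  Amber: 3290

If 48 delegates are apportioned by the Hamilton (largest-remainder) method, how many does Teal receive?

Standard divisor: 21346 ÷ 48 ≈ 444.708.
Standard quotas: Blue 5.311, Red 5.264, Gold 3.841, Teal 5.829, Green 9.483, Silver 10.875, Amber 7.398.
Lower quotas: Blue 5, Red 5, Gold 3, Teal 5, Green 9, Silver 10, Amber 7 (sum 44, leaving 4 seats).
Remainders in descending order: Silver 0.875, Gold 0.841, Teal 0.829, Green 0.483, Amber 0.398, Blue 0.311, Red 0.264.
Largest remainders: Silver, Gold, Teal, Green receive the extra seats.
Teal receives 6.

6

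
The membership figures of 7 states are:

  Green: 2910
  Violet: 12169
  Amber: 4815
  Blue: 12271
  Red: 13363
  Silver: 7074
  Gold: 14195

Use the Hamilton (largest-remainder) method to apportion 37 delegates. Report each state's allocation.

Green=1, Violet=7, Amber=3, Blue=7, Red=7, Silver=4, Gold=8

Total 66797; standard divisor 66797/37 ≈ 1805.324.
Standard quotas: Green 1.6119, Violet 6.7406, Amber 2.6671, Blue 6.7971, Red 7.4020, Silver 3.9184, Gold 7.8629.
Lower quotas: Green 1, Violet 6, Amber 2, Blue 6, Red 7, Silver 3, Gold 7 (sum 32, leaving 5 seats).
Remainders in descending order: Silver 0.9184, Gold 0.8629, Blue 0.7971, Violet 0.7406, Amber 0.6671, Green 0.6119, Red 0.4020.
Largest remainders: Silver, Gold, Blue, Violet, Amber receive the extra seats.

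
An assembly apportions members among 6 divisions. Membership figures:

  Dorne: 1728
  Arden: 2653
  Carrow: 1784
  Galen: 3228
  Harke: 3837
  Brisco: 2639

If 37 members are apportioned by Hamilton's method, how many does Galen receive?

8

Standard divisor: 15869 ÷ 37 ≈ 428.892.
Standard quotas: Dorne 4.029, Arden 6.186, Carrow 4.160, Galen 7.526, Harke 8.946, Brisco 6.153.
Lower quotas: Dorne 4, Arden 6, Carrow 4, Galen 7, Harke 8, Brisco 6 (sum 35, leaving 2 seats).
Remainders in descending order: Harke 0.946, Galen 0.526, Arden 0.186, Carrow 0.160, Brisco 0.153, Dorne 0.029.
Largest remainders: Harke, Galen receive the extra seats.
Galen receives 8.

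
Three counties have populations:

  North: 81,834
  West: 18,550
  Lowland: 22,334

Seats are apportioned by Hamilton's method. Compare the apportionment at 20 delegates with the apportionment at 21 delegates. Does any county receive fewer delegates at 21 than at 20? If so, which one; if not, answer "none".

none

At 20 seats: North 13, West 3, Lowland 4.
At 21 seats: North 14, West 3, Lowland 4.
No county's allocation decreased.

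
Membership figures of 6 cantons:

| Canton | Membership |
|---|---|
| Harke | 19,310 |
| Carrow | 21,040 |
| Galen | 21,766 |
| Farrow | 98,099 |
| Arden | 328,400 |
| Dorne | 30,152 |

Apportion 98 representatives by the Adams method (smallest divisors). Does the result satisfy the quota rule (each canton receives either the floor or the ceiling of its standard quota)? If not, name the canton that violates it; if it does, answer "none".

Standard quotas: Harke 3.648, Carrow 3.975, Galen 4.112, Farrow 18.532, Arden 62.038, Dorne 5.696.
Adams allocation: Harke 4, Carrow 4, Galen 4, Farrow 19, Arden 61, Dorne 6.
Arden has quota 62.038 (lower 62, upper 63) but receives 61 — outside the quota interval.

Arden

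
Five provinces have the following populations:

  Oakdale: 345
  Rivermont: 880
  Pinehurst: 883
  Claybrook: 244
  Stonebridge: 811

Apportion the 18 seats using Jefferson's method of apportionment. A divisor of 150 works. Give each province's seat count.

Oakdale 2, Rivermont 5, Pinehurst 5, Claybrook 1, Stonebridge 5

With modified divisor 150: modified quotas Oakdale 2.300, Rivermont 5.867, Pinehurst 5.887, Claybrook 1.627, Stonebridge 5.407.
Rounding down: Oakdale 2, Rivermont 5, Pinehurst 5, Claybrook 1, Stonebridge 5 (total 18).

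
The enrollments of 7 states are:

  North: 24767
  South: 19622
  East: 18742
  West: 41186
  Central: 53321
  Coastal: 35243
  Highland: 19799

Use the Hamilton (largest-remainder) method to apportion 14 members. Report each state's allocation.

North 2, South 1, East 1, West 3, Central 4, Coastal 2, Highland 1

Total 212680; standard divisor 212680/14 ≈ 15191.429.
Standard quotas: North 1.6303, South 1.2916, East 1.2337, West 2.7111, Central 3.5099, Coastal 2.3199, Highland 1.3033.
Lower quotas: North 1, South 1, East 1, West 2, Central 3, Coastal 2, Highland 1 (sum 11, leaving 3 seats).
Remainders in descending order: West 0.7111, North 0.6303, Central 0.5099, Coastal 0.3199, Highland 0.3033, South 0.2916, East 0.2337.
The surplus seats go to West, North, Central.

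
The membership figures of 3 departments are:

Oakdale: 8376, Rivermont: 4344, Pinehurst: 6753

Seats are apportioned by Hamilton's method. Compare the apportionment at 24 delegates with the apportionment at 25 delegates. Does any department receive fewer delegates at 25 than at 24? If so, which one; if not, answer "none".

Rivermont

At 24 seats: Oakdale 10, Rivermont 6, Pinehurst 8.
At 25 seats: Oakdale 11, Rivermont 5, Pinehurst 9.
Rivermont drops from 6 to 5.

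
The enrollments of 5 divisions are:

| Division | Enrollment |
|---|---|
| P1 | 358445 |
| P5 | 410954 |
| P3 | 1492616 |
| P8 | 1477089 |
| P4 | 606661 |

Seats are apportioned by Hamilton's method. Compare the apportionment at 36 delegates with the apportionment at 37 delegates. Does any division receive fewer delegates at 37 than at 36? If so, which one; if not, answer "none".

At 36 seats: P1 3, P5 4, P3 12, P8 12, P4 5.
At 37 seats: P1 3, P5 3, P3 13, P8 13, P4 5.
P5 drops from 4 to 3.

P5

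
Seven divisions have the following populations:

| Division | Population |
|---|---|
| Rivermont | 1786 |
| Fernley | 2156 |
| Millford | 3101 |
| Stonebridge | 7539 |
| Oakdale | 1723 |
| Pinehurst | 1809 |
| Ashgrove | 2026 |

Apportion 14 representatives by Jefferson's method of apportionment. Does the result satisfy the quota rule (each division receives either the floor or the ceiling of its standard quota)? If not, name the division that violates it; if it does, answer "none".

Standard quotas: Rivermont 1.242, Fernley 1.499, Millford 2.156, Stonebridge 5.241, Oakdale 1.198, Pinehurst 1.257, Ashgrove 1.408.
Jefferson allocation: Rivermont 1, Fernley 2, Millford 2, Stonebridge 6, Oakdale 1, Pinehurst 1, Ashgrove 1.
Every allocation lies between the lower and upper quota.

none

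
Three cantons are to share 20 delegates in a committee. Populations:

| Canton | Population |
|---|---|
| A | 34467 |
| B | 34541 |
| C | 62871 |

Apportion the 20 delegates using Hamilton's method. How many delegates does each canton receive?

A 5, B 5, C 10

Standard divisor: 131879 ÷ 20 ≈ 6593.95.
Standard quotas: A 5.2271, B 5.2383, C 9.5346.
Lower quotas: A 5, B 5, C 9 (sum 19, leaving 1 seat).
Remainders in descending order: C 0.5346, B 0.2383, A 0.2271.
The surplus seat goes to C.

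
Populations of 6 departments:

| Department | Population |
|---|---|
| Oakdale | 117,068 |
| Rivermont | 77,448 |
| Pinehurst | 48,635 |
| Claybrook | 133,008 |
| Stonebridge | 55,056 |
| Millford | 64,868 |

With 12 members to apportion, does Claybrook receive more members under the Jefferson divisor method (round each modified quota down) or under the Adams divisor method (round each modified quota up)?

Jefferson: Oakdale 3, Rivermont 2, Pinehurst 1, Claybrook 4, Stonebridge 1, Millford 1.
Adams: Oakdale 3, Rivermont 2, Pinehurst 1, Claybrook 3, Stonebridge 1, Millford 2.
Claybrook gets 4 under Jefferson and 3 under Adams.

Jefferson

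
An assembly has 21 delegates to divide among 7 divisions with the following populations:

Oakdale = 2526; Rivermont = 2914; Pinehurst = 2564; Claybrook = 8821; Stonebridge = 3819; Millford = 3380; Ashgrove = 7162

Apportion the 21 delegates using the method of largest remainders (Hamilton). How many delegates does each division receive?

Oakdale=2; Rivermont=2; Pinehurst=2; Claybrook=6; Stonebridge=2; Millford=2; Ashgrove=5

The standard divisor is 31186/21 ≈ 1485.048.
Standard quotas: Oakdale 1.7010, Rivermont 1.9622, Pinehurst 1.7265, Claybrook 5.9399, Stonebridge 2.5716, Millford 2.2760, Ashgrove 4.8227.
Lower quotas: Oakdale 1, Rivermont 1, Pinehurst 1, Claybrook 5, Stonebridge 2, Millford 2, Ashgrove 4 (sum 16, leaving 5 seats).
Remainders in descending order: Rivermont 0.9622, Claybrook 0.9399, Ashgrove 0.8227, Pinehurst 0.7265, Oakdale 0.7010, Stonebridge 0.5716, Millford 0.2760.
Largest remainders: Rivermont, Claybrook, Ashgrove, Pinehurst, Oakdale receive the extra seats.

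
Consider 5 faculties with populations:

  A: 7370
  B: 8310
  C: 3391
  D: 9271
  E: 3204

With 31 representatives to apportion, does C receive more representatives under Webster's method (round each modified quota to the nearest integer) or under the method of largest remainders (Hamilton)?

Hamilton

Webster: A 8, B 8, C 3, D 9, E 3.
Hamilton: A 7, B 8, C 4, D 9, E 3.
C gets 3 under Webster and 4 under Hamilton.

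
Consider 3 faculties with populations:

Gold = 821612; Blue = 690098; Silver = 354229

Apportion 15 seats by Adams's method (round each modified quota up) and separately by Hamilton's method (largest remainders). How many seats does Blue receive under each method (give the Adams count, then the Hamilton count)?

Adams: Gold 6, Blue 6, Silver 3.
Hamilton: Gold 7, Blue 5, Silver 3.
Blue gets 6 under Adams and 5 under Hamilton.

6 and 5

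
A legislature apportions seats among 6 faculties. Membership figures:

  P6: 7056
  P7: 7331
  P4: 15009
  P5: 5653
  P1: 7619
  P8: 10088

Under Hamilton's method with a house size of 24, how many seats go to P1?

The standard divisor is 52756/24 ≈ 2198.167.
Standard quotas: P6 3.2099, P7 3.3351, P4 6.8280, P5 2.5717, P1 3.4661, P8 4.5893.
Lower quotas: P6 3, P7 3, P4 6, P5 2, P1 3, P8 4 (sum 21, leaving 3 seats).
Remainders in descending order: P4 0.8280, P8 0.5893, P5 0.5717, P1 0.4661, P7 0.3351, P6 0.2099.
Largest remainders: P4, P8, P5 receive the extra seats.
P1 receives 3.

3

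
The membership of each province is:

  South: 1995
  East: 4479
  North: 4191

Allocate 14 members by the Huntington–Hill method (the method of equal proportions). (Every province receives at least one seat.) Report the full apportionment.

South 3; East 6; North 5

With divisor 790: modified quotas South 2.525, East 5.670, North 5.305.
Geometric-mean thresholds: South √(2·3)=2.449, East √(5·6)=5.477, North √(5·6)=5.477.
Each quota rounded against its threshold gives South 3, East 6, North 5 (total 14).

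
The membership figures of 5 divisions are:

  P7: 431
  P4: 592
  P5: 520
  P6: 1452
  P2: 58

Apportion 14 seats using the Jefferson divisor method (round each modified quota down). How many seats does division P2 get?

0

Standard divisor 3053/14 ≈ 218.071; standard quotas: P7 1.976, P4 2.715, P5 2.385, P6 6.658, P2 0.266.
Rounding down gives 1, 2, 2, 6, 0 = 11 seats, so the divisor must be adjusted.
With modified divisor 190: modified quotas P7 2.268, P4 3.116, P5 2.737, P6 7.642, P2 0.305.
Rounding down: P7 2, P4 3, P5 2, P6 7, P2 0 (total 14).
P2 receives 0.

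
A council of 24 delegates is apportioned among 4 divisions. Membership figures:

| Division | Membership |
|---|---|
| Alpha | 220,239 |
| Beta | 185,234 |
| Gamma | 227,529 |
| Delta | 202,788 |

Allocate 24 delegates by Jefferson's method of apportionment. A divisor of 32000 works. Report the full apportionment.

With modified divisor 32000: modified quotas Alpha 6.882, Beta 5.789, Gamma 7.110, Delta 6.337.
Rounding down: Alpha 6, Beta 5, Gamma 7, Delta 6 (total 24).

Alpha: 6; Beta: 5; Gamma: 7; Delta: 6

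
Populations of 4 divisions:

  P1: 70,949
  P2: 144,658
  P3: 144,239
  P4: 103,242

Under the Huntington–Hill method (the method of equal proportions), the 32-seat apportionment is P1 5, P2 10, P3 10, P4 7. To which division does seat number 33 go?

P4

Priority for the next seat is population ÷ (√(s·(s+1))).
Priorities: P1 12953.456, P2 13792.599, P3 13752.649, P4 13796.293.
Highest priority: P4.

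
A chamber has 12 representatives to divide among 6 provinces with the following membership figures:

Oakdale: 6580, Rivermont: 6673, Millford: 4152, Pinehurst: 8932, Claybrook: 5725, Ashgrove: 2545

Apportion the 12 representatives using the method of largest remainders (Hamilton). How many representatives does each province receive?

Total 34607; standard divisor 34607/12 ≈ 2883.917.
Standard quotas: Oakdale 2.2816, Rivermont 2.3139, Millford 1.4397, Pinehurst 3.0972, Claybrook 1.9851, Ashgrove 0.8825.
Lower quotas: Oakdale 2, Rivermont 2, Millford 1, Pinehurst 3, Claybrook 1, Ashgrove 0 (sum 9, leaving 3 seats).
Remainders in descending order: Claybrook 0.9851, Ashgrove 0.8825, Millford 0.4397, Rivermont 0.3139, Oakdale 0.2816, Pinehurst 0.0972.
Largest remainders: Claybrook, Ashgrove, Millford receive the extra seats.

Oakdale: 2, Rivermont: 2, Millford: 2, Pinehurst: 3, Claybrook: 2, Ashgrove: 1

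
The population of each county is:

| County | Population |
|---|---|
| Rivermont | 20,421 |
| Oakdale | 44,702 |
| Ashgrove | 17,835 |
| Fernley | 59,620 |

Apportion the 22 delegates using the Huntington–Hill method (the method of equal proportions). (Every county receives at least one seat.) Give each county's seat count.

Rivermont 3, Oakdale 7, Ashgrove 3, Fernley 9

With divisor 6591: modified quotas Rivermont 3.098, Oakdale 6.782, Ashgrove 2.706, Fernley 9.046.
Geometric-mean thresholds: Rivermont √(3·4)=3.464, Oakdale √(6·7)=6.481, Ashgrove √(2·3)=2.449, Fernley √(9·10)=9.487.
Each quota rounded against its threshold gives Rivermont 3, Oakdale 7, Ashgrove 3, Fernley 9 (total 22).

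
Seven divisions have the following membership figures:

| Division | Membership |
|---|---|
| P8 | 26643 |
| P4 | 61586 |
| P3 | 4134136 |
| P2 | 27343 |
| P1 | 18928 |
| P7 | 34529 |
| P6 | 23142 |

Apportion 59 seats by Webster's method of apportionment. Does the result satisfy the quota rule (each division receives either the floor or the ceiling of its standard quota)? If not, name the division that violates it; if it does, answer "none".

Standard quotas: P8 0.363, P4 0.840, P3 56.379, P2 0.373, P1 0.258, P7 0.471, P6 0.316.
Webster allocation: P8 0, P4 1, P3 58, P2 0, P1 0, P7 0, P6 0.
P3 has quota 56.379 (lower 56, upper 57) but receives 58 — outside the quota interval.

P3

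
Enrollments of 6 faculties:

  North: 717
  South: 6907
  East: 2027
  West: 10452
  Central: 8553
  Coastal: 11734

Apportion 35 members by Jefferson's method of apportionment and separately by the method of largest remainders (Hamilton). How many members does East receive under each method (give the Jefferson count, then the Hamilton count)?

1 and 2

Jefferson: North 0, South 6, East 1, West 9, Central 8, Coastal 11.
Hamilton: North 1, South 6, East 2, West 9, Central 7, Coastal 10.
East gets 1 under Jefferson and 2 under Hamilton.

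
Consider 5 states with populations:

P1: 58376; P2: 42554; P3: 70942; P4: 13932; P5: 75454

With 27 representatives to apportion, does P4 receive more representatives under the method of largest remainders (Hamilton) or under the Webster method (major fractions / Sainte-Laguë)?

Hamilton

Hamilton: P1 6, P2 4, P3 7, P4 2, P5 8.
Webster: P1 6, P2 4, P3 8, P4 1, P5 8.
P4 gets 2 under Hamilton and 1 under Webster.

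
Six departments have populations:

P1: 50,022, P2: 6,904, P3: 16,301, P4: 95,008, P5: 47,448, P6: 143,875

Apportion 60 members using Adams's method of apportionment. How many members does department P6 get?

23

Standard divisor 359558/60 ≈ 5992.633; standard quotas: P1 8.347, P2 1.152, P3 2.720, P4 15.854, P5 7.918, P6 24.009.
Rounding up gives 9, 2, 3, 16, 8, 25 = 63 seats, so the divisor must be adjusted.
With modified divisor 6300: modified quotas P1 7.940, P2 1.096, P3 2.587, P4 15.081, P5 7.531, P6 22.837.
Rounding up: P1 8, P2 2, P3 3, P4 16, P5 8, P6 23 (total 60).
P6 receives 23.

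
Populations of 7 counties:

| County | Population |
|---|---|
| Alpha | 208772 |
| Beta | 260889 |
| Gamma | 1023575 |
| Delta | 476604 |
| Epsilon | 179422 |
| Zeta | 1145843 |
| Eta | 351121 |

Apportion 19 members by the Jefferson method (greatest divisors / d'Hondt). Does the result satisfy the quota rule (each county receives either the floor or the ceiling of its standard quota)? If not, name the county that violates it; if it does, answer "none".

Standard quotas: Alpha 1.088, Beta 1.359, Gamma 5.334, Delta 2.484, Epsilon 0.935, Zeta 5.971, Eta 1.830.
Jefferson allocation: Alpha 1, Beta 1, Gamma 6, Delta 2, Epsilon 1, Zeta 6, Eta 2.
Every allocation lies between the lower and upper quota.

none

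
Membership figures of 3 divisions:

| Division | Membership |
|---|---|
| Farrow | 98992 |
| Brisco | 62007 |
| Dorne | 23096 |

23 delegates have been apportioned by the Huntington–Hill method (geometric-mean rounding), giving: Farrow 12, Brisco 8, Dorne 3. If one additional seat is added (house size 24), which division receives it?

Priority for the next seat is population ÷ (√(s·(s+1))).
Priorities: Farrow 7925.703, Brisco 7307.595, Dorne 6667.241.
Highest priority: Farrow.

Farrow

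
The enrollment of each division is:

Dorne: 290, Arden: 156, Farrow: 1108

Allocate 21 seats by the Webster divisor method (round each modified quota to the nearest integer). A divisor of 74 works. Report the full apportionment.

With modified divisor 74: modified quotas Dorne 3.919, Arden 2.108, Farrow 14.973.
Rounding to the nearest integer: Dorne 4, Arden 2, Farrow 15 (total 21).

Dorne 4, Arden 2, Farrow 15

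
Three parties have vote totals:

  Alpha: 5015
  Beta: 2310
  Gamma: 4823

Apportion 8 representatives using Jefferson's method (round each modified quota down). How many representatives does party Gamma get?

3

Standard divisor 12148/8 ≈ 1518.5; standard quotas: Alpha 3.303, Beta 1.521, Gamma 3.176.
Rounding down gives 3, 1, 3 = 7 seats, so the divisor must be adjusted.
With modified divisor 1230: modified quotas Alpha 4.077, Beta 1.878, Gamma 3.921.
Rounding down: Alpha 4, Beta 1, Gamma 3 (total 8).
Gamma receives 3.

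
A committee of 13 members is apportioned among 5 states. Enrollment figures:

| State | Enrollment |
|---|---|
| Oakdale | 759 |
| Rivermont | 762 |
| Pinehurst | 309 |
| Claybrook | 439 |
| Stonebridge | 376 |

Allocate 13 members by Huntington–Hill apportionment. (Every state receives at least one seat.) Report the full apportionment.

Oakdale 4; Rivermont 4; Pinehurst 1; Claybrook 2; Stonebridge 2

With divisor 219: modified quotas Oakdale 3.466, Rivermont 3.479, Pinehurst 1.411, Claybrook 2.005, Stonebridge 1.717.
Geometric-mean thresholds: Oakdale √(3·4)=3.464, Rivermont √(3·4)=3.464, Pinehurst √(1·2)=1.414, Claybrook √(2·3)=2.449, Stonebridge √(1·2)=1.414.
Each quota rounded against its threshold gives Oakdale 4, Rivermont 4, Pinehurst 1, Claybrook 2, Stonebridge 2 (total 13).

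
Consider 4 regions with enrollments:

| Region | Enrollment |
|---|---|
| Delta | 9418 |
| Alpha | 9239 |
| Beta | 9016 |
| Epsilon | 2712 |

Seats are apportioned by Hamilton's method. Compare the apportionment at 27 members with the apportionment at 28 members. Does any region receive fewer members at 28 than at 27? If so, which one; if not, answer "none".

Epsilon

At 27 seats: Delta 8, Alpha 8, Beta 8, Epsilon 3.
At 28 seats: Delta 9, Alpha 9, Beta 8, Epsilon 2.
Epsilon drops from 3 to 2.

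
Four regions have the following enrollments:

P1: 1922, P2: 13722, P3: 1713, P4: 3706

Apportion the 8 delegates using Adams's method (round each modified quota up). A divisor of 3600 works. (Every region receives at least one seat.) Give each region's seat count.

With modified divisor 3600: modified quotas P1 0.534, P2 3.812, P3 0.476, P4 1.029.
Rounding up: P1 1, P2 4, P3 1, P4 2 (total 8).

P1 1, P2 4, P3 1, P4 2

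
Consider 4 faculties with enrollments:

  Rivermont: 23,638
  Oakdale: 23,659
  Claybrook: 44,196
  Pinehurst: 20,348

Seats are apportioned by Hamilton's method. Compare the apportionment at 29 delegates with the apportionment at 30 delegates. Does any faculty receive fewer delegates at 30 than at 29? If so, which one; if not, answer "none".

none

At 29 seats: Rivermont 6, Oakdale 6, Claybrook 12, Pinehurst 5.
At 30 seats: Rivermont 6, Oakdale 6, Claybrook 12, Pinehurst 6.
No faculty's allocation decreased.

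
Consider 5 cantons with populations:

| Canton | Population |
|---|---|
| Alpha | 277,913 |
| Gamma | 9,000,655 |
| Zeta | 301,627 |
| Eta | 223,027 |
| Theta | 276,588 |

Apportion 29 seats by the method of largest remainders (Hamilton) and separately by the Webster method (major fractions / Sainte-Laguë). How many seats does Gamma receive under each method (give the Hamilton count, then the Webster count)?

26 and 25

Hamilton: Alpha 1, Gamma 26, Zeta 1, Eta 0, Theta 1.
Webster: Alpha 1, Gamma 25, Zeta 1, Eta 1, Theta 1.
Gamma gets 26 under Hamilton and 25 under Webster.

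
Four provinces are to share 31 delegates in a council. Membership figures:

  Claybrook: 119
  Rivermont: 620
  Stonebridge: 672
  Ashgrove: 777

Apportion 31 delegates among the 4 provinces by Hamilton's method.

Total 2188; standard divisor 2188/31 ≈ 70.581.
Standard quotas: Claybrook 1.686, Rivermont 8.784, Stonebridge 9.521, Ashgrove 11.009.
Lower quotas: Claybrook 1, Rivermont 8, Stonebridge 9, Ashgrove 11 (sum 29, leaving 2 seats).
Remainders in descending order: Rivermont 0.784, Claybrook 0.686, Stonebridge 0.521, Ashgrove 0.009.
The surplus seats go to Rivermont, Claybrook.

Claybrook 2, Rivermont 9, Stonebridge 9, Ashgrove 11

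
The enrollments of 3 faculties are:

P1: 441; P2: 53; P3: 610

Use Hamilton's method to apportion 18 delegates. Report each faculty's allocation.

P1 7; P2 1; P3 10

Total 1104; standard divisor 1104/18 ≈ 61.333.
Standard quotas: P1 7.190, P2 0.864, P3 9.946.
Lower quotas: P1 7, P2 0, P3 9 (sum 16, leaving 2 seats).
Remainders in descending order: P3 0.946, P2 0.864, P1 0.190.
Largest remainders: P3, P2 receive the extra seats.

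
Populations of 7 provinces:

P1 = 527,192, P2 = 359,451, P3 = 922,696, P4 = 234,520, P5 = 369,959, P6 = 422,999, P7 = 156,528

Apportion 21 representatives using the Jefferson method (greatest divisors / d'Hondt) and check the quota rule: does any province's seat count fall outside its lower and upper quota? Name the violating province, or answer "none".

Standard quotas: P1 3.699, P2 2.522, P3 6.473, P4 1.645, P5 2.595, P6 2.968, P7 1.098.
Jefferson allocation: P1 4, P2 2, P3 7, P4 1, P5 3, P6 3, P7 1.
Every allocation lies between the lower and upper quota.

none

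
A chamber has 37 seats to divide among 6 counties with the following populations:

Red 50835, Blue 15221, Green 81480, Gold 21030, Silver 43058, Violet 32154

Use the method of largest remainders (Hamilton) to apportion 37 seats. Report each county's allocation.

The standard divisor is 243778/37 ≈ 6588.595.
Standard quotas: Red 7.7156, Blue 2.3102, Green 12.3668, Gold 3.1919, Silver 6.5352, Violet 4.8803.
Lower quotas: Red 7, Blue 2, Green 12, Gold 3, Silver 6, Violet 4 (sum 34, leaving 3 seats).
Remainders in descending order: Violet 0.8803, Red 0.7156, Silver 0.5352, Green 0.3668, Blue 0.3102, Gold 0.1919.
Largest remainders: Violet, Red, Silver receive the extra seats.

Red: 8, Blue: 2, Green: 12, Gold: 3, Silver: 7, Violet: 5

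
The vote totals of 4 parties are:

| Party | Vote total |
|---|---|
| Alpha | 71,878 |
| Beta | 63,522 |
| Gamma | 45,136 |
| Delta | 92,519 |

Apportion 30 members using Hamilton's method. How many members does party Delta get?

10

The standard divisor is 273055/30 ≈ 9101.833.
Standard quotas: Alpha 7.8971, Beta 6.9790, Gamma 4.9590, Delta 10.1649.
Lower quotas: Alpha 7, Beta 6, Gamma 4, Delta 10 (sum 27, leaving 3 seats).
Remainders in descending order: Beta 0.9790, Gamma 0.9590, Alpha 0.8971, Delta 0.1649.
Largest remainders: Beta, Gamma, Alpha receive the extra seats.
Delta receives 10.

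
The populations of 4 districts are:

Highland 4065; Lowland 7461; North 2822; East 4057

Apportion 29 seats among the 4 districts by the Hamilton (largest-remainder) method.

The standard divisor is 18405/29 ≈ 634.655.
Standard quotas: Highland 6.4051, Lowland 11.7560, North 4.4465, East 6.3924.
Lower quotas: Highland 6, Lowland 11, North 4, East 6 (sum 27, leaving 2 seats).
Remainders in descending order: Lowland 0.7560, North 0.4465, Highland 0.4051, East 0.3924.
The surplus seats go to Lowland, North.

Highland 6, Lowland 12, North 5, East 6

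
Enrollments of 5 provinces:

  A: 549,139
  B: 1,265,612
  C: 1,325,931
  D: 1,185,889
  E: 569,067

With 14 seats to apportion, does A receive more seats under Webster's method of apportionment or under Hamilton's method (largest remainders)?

Webster

Webster: A 2, B 3, C 4, D 3, E 2.
Hamilton: A 1, B 4, C 4, D 3, E 2.
A gets 2 under Webster and 1 under Hamilton.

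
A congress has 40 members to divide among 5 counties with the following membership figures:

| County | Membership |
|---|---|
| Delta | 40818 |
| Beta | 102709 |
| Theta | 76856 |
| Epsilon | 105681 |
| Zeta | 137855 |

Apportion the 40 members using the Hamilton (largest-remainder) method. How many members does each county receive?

Delta: 3; Beta: 9; Theta: 7; Epsilon: 9; Zeta: 12

Total 463919; standard divisor 463919/40 ≈ 11597.975.
Standard quotas: Delta 3.5194, Beta 8.8558, Theta 6.6267, Epsilon 9.1120, Zeta 11.8861.
Lower quotas: Delta 3, Beta 8, Theta 6, Epsilon 9, Zeta 11 (sum 37, leaving 3 seats).
Remainders in descending order: Zeta 0.8861, Beta 0.8558, Theta 0.6267, Delta 0.5194, Epsilon 0.1120.
The surplus seats go to Zeta, Beta, Theta.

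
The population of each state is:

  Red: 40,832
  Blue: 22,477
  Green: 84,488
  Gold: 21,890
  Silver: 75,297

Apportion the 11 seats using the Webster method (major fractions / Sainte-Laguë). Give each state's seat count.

Standard divisor 244984/11 ≈ 22271.273; standard quotas: Red 1.833, Blue 1.009, Green 3.794, Gold 0.983, Silver 3.381.
Rounding to the nearest integer gives Red 2, Blue 1, Green 4, Gold 1, Silver 3 — total 11, matching the house size, so no adjustment is needed.

Red 2, Blue 1, Green 4, Gold 1, Silver 3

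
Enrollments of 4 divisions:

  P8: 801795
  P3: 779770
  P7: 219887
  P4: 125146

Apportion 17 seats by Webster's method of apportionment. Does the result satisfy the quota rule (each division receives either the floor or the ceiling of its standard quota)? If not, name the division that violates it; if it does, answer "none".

Standard quotas: P8 7.075, P3 6.881, P7 1.940, P4 1.104.
Webster allocation: P8 7, P3 7, P7 2, P4 1.
Every allocation lies between the lower and upper quota.

none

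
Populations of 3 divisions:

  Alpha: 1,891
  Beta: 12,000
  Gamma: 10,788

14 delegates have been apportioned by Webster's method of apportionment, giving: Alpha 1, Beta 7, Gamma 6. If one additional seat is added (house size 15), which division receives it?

Gamma

Priority for the next seat is population ÷ (current seats + 0.5).
Priorities: Alpha 1260.667, Beta 1600.000, Gamma 1659.692.
Highest priority: Gamma.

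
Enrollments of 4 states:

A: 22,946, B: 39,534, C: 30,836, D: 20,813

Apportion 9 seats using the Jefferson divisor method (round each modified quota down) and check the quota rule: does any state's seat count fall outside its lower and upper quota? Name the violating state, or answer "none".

Standard quotas: A 1.809, B 3.118, C 2.432, D 1.641.
Jefferson allocation: A 2, B 3, C 2, D 2.
Every allocation lies between the lower and upper quota.

none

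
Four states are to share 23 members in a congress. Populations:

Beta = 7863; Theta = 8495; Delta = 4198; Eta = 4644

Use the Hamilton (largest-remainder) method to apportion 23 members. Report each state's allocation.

Beta 7, Theta 8, Delta 4, Eta 4

The standard divisor is 25200/23 ≈ 1095.652.
Standard quotas: Beta 7.1765, Theta 7.7534, Delta 3.8315, Eta 4.2386.
Lower quotas: Beta 7, Theta 7, Delta 3, Eta 4 (sum 21, leaving 2 seats).
Remainders in descending order: Delta 0.8315, Theta 0.7534, Eta 0.2386, Beta 0.1765.
The surplus seats go to Delta, Theta.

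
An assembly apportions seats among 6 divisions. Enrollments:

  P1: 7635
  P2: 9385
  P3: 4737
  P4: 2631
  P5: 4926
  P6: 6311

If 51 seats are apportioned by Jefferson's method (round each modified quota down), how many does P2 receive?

Standard divisor 35625/51 ≈ 698.529; standard quotas: P1 10.930, P2 13.435, P3 6.781, P4 3.766, P5 7.052, P6 9.035.
Rounding down gives 10, 13, 6, 3, 7, 9 = 48 seats, so the divisor must be adjusted.
With modified divisor 664: modified quotas P1 11.498, P2 14.134, P3 7.134, P4 3.962, P5 7.419, P6 9.505.
Rounding down: P1 11, P2 14, P3 7, P4 3, P5 7, P6 9 (total 51).
P2 receives 14.

14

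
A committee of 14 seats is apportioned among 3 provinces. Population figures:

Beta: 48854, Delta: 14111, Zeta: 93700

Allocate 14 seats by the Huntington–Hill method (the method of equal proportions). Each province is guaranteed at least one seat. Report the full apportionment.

With divisor 10983: modified quotas Beta 4.448, Delta 1.285, Zeta 8.531.
Geometric-mean thresholds: Beta √(4·5)=4.472, Delta √(1·2)=1.414, Zeta √(8·9)=8.485.
Each quota rounded against its threshold gives Beta 4, Delta 1, Zeta 9 (total 14).

Beta: 4; Delta: 1; Zeta: 9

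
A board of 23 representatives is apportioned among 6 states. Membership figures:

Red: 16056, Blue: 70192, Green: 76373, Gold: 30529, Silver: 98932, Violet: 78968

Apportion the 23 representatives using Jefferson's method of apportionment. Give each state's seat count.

Standard divisor 371050/23 ≈ 16132.609; standard quotas: Red 0.995, Blue 4.351, Green 4.734, Gold 1.892, Silver 6.132, Violet 4.895.
Rounding down gives 0, 4, 4, 1, 6, 4 = 19 seats, so the divisor must be adjusted.
With modified divisor 14700: modified quotas Red 1.092, Blue 4.775, Green 5.195, Gold 2.077, Silver 6.730, Violet 5.372.
Rounding down: Red 1, Blue 4, Green 5, Gold 2, Silver 6, Violet 5 (total 23).

Red=1, Blue=4, Green=5, Gold=2, Silver=6, Violet=5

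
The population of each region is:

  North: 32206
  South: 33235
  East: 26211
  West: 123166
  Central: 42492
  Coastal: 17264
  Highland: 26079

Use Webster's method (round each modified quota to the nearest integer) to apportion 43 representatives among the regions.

Standard divisor 300653/43 ≈ 6991.93; standard quotas: North 4.606, South 4.753, East 3.749, West 17.615, Central 6.077, Coastal 2.469, Highland 3.730.
Rounding to the nearest integer gives 5, 5, 4, 18, 6, 2, 4 = 44 seats, so the divisor must be adjusted.
With modified divisor 7100: modified quotas North 4.536, South 4.681, East 3.692, West 17.347, Central 5.985, Coastal 2.432, Highland 3.673.
Rounding to the nearest integer: North 5, South 5, East 4, West 17, Central 6, Coastal 2, Highland 4 (total 43).

North: 5, South: 5, East: 4, West: 17, Central: 6, Coastal: 2, Highland: 4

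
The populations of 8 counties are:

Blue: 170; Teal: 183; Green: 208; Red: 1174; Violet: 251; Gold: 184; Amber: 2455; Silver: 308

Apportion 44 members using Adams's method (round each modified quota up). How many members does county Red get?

10

Standard divisor 4933/44 ≈ 112.114; standard quotas: Blue 1.516, Teal 1.632, Green 1.855, Red 10.472, Violet 2.239, Gold 1.641, Amber 21.897, Silver 2.747.
Rounding up gives 2, 2, 2, 11, 3, 2, 22, 3 = 47 seats, so the divisor must be adjusted.
With modified divisor 124: modified quotas Blue 1.371, Teal 1.476, Green 1.677, Red 9.468, Violet 2.024, Gold 1.484, Amber 19.798, Silver 2.484.
Rounding up: Blue 2, Teal 2, Green 2, Red 10, Violet 3, Gold 2, Amber 20, Silver 3 (total 44).
Red receives 10.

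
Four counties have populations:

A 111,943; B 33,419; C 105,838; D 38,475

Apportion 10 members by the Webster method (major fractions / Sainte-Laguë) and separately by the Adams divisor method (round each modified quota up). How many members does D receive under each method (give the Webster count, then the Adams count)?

1 and 2

Webster: A 4, B 1, C 4, D 1.
Adams: A 4, B 1, C 3, D 2.
D gets 1 under Webster and 2 under Adams.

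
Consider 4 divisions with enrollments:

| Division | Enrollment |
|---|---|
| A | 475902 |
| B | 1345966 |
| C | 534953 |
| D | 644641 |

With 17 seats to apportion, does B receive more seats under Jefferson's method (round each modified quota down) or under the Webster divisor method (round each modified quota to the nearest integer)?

Jefferson: A 2, B 8, C 3, D 4.
Webster: A 3, B 7, C 3, D 4.
B gets 8 under Jefferson and 7 under Webster.

Jefferson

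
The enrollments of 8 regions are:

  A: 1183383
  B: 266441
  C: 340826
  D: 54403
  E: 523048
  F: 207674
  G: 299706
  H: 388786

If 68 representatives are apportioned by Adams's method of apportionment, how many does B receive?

6

Standard divisor 3264267/68 ≈ 48003.926; standard quotas: A 24.652, B 5.550, C 7.100, D 1.133, E 10.896, F 4.326, G 6.243, H 8.099.
Rounding up gives 25, 6, 8, 2, 11, 5, 7, 9 = 73 seats, so the divisor must be adjusted.
With modified divisor 51591.6: modified quotas A 22.938, B 5.164, C 6.606, D 1.054, E 10.138, F 4.025, G 5.809, H 7.536.
Rounding up: A 23, B 6, C 7, D 2, E 11, F 5, G 6, H 8 (total 68).
B receives 6.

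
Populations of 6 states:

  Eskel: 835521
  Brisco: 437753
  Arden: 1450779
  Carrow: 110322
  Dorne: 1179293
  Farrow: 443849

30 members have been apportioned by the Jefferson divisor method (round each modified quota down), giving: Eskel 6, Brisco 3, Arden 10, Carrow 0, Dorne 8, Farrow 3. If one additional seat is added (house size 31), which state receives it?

Arden

Priority for the next seat is population ÷ (current seats + 1).
Priorities: Eskel 119360.143, Brisco 109438.250, Arden 131889.000, Carrow 110322.000, Dorne 131032.556, Farrow 110962.250.
Highest priority: Arden.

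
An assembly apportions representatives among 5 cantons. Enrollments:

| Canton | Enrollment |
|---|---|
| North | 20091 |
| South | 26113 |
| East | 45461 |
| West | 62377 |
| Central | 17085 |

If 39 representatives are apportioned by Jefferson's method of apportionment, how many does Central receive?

Standard divisor 171127/39 ≈ 4387.872; standard quotas: North 4.579, South 5.951, East 10.361, West 14.216, Central 3.894.
Rounding down gives 4, 5, 10, 14, 3 = 36 seats, so the divisor must be adjusted.
With modified divisor 4150: modified quotas North 4.841, South 6.292, East 10.954, West 15.031, Central 4.117.
Rounding down: North 4, South 6, East 10, West 15, Central 4 (total 39).
Central receives 4.

4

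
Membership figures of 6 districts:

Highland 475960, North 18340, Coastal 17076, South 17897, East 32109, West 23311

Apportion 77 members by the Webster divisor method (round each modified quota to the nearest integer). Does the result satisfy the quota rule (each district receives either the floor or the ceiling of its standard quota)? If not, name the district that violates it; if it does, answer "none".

Standard quotas: Highland 62.681, North 2.415, Coastal 2.249, South 2.357, East 4.229, West 3.070.
Webster allocation: Highland 64, North 2, Coastal 2, South 2, East 4, West 3.
Highland has quota 62.681 (lower 62, upper 63) but receives 64 — outside the quota interval.

Highland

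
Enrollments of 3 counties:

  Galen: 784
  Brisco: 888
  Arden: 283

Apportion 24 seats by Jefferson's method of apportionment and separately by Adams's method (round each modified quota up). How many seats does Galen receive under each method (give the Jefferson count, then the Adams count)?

Jefferson: Galen 10, Brisco 11, Arden 3.
Adams: Galen 9, Brisco 11, Arden 4.
Galen gets 10 under Jefferson and 9 under Adams.

10 and 9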